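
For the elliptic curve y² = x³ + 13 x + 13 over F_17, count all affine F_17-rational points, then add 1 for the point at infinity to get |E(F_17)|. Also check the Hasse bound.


Affine points = {(0, 8), (0, 9), (2, 8), (2, 9), (5, 4), (5, 13), (6, 1), (6, 16), (8, 0), (9, 3), (9, 14), (10, 2), (10, 15), (11, 5), (11, 12), (13, 4), (13, 13), (14, 7), (14, 10), (15, 8), (15, 9), (16, 4), (16, 13)}; affine count = 23; |E(F_17)| = 24.

Discriminant check: Δ ∝ 4a³ + 27b² = 4·13³ + 27·13² = 4·2197 + 27·169 ≡ 6 (mod 17). Nonzero ⇒ E is nonsingular.
For each x ∈ F_17, compute rhs = x³ + 13·x + 13 mod 17, then count y ∈ F_17 with y² ≡ rhs.
  x = 0: rhs = 13, matching y values: 8, 9 (2 points).
  x = 1: rhs = 10, matching y values: none (0 points).
  x = 2: rhs = 13, matching y values: 8, 9 (2 points).
  x = 3: rhs = 11, matching y values: none (0 points).
  x = 4: rhs = 10, matching y values: none (0 points).
  x = 5: rhs = 16, matching y values: 4, 13 (2 points).
  x = 6: rhs = 1, matching y values: 1, 16 (2 points).
  x = 7: rhs = 5, matching y values: none (0 points).
  x = 8: rhs = 0, matching y values: 0 (1 points).
  x = 9: rhs = 9, matching y values: 3, 14 (2 points).
  x = 10: rhs = 4, matching y values: 2, 15 (2 points).
  x = 11: rhs = 8, matching y values: 5, 12 (2 points).
  x = 12: rhs = 10, matching y values: none (0 points).
  x = 13: rhs = 16, matching y values: 4, 13 (2 points).
  x = 14: rhs = 15, matching y values: 7, 10 (2 points).
  x = 15: rhs = 13, matching y values: 8, 9 (2 points).
  x = 16: rhs = 16, matching y values: 4, 13 (2 points).
Total affine count: 23.
Full point count |E(F_17)| = 23 + 1 = 24.
Hasse bound: |24 − (17+1)| = |6| = 6 ≤ 2√17 ≈ 8.2462 ✓.


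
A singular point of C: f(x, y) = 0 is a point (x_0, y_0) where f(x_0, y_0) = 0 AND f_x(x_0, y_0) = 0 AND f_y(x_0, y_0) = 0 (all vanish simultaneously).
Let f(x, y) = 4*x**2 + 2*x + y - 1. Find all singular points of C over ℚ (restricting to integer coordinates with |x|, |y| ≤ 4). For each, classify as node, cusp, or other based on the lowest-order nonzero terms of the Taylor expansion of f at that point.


No singular points in the scanned grid; C is smooth there.

Compute partial derivatives:
  f_x = 8*x + 2.
  f_y = 1.
f_y = 1 is a nonzero constant, so f_y never vanishes: no point (x, y) can satisfy f = f_x = f_y = 0. In particular no (x, y) ∈ {−4, ..., 4}² is singular; the curve is smooth.


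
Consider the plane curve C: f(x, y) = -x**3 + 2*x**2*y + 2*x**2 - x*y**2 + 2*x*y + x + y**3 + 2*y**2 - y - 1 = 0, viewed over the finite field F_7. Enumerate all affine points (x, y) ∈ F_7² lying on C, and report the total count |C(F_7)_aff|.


Affine F_7-points: {(0, 4), (3, 0), (3, 4), (4, 2), (5, 1), (6, 5)}; count = 6.

For each of the 49 pairs (x, y) ∈ F_7², evaluate f(x, y) mod 7. Record the zeros.
  x = 0: [0↦6, 1↦1, 2↦6, 3↦6, 4↦0, 5↦1, 6↦1]  zeros at y ∈ {4}
  x = 1: [0↦1, 1↦6, 2↦5, 3↦4, 4↦2, 5↦5, 6↦5]  zeros at y ∈ ∅
  x = 2: [0↦1, 1↦6, 2↦3, 3↦5, 4↦4, 5↦6, 6↦3]  zeros at y ∈ ∅
  x = 3: [0↦0, 1↦2, 2↦1, 3↦3, 4↦0, 5↦5, 6↦3]  zeros at y ∈ {0, 4}
  x = 4: [0↦6, 1↦2, 2↦0, 3↦6, 4↦5, 5↦3, 6↦6]  zeros at y ∈ {2}
  x = 5: [0↦6, 1↦0, 2↦1, 3↦1, 4↦6, 5↦1, 6↦6]  zeros at y ∈ {1}
  x = 6: [0↦1, 1↦4, 2↦5, 3↦3, 4↦4, 5↦0, 6↦4]  zeros at y ∈ {5}
Collecting zeros: affine points = {(0, 4), (3, 0), (3, 4), (4, 2), (5, 1), (6, 5)}.
Total count |C(F_7)_aff| = 6.


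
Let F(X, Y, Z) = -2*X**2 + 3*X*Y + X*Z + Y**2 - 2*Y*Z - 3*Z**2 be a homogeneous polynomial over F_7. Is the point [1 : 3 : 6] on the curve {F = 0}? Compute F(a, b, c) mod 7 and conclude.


F(1,3,6) ≡ 4 (mod 7); P is NOT on the curve.

Evaluate F(1, 3, 6) term-by-term (mod 7).
  -2*X**2 ↦ -2·1·1·1 = -2
  3*X*Y ↦ 3·1·3·1 = 9
  X*Z ↦ 1·1·1·6 = 6
  Y**2 ↦ 1·1·9·1 = 9
  -2*Y*Z ↦ -2·1·3·6 = -36
  -3*Z**2 ↦ -3·1·1·36 = -108
Sum: F(1, 3, 6) = (-2) + (9) + (6) + (9) + (-36) + (-108) = -122.
Reducing mod 7: -122 ≡ 4 (mod 7).
Since F(a, b, c) ≡ 4 ≠ 0 (mod 7), P does NOT lie on the curve.


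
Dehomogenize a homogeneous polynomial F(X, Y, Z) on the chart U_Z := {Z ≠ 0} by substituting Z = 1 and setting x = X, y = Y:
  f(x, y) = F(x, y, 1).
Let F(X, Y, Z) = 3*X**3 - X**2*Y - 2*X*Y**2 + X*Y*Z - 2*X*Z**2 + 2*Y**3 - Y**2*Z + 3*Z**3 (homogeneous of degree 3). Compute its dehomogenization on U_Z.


f(x, y) = 3*x**3 - x**2*y - 2*x*y**2 + x*y - 2*x + 2*y**3 - y**2 + 3

On U_Z we set Z = 1. Each monomial c·X^i·Y^j·Z^k in F becomes c·x^i·y^j·1^k = c·x^i·y^j.
Substituting Z = 1: F(X, Y, 1) = 3*x**3 - x**2*y - 2*x*y**2 + x*y - 2*x + 2*y**3 - y**2 + 3.
Note: deg(f) ≤ deg(F) = 3; strict inequality happens when F is divisible by Z (lost terms).


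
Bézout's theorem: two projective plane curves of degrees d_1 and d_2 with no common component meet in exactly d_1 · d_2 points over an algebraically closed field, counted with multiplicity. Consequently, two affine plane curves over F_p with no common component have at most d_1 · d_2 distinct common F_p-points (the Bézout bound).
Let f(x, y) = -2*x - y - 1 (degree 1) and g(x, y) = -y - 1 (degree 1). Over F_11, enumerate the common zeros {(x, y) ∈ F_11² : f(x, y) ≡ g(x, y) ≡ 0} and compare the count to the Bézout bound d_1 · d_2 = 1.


Common zeros: {(0, 10)}; count = 1; Bézout bound = 1.

deg(f) = 1, deg(g) = 1, so Bézout bound = 1.
Scan x ∈ F_11. For each x, list the y ∈ F_11 with f(x, y) ≡ 0 and those with g(x, y) ≡ 0 (mod 11); the common zeros in that column are the intersection.
  x = 0: f ≡ 0 at y ∈ {10}; g ≡ 0 at y ∈ {10}; common: {10}.
  x = 1: f ≡ 0 at y ∈ {8}; g ≡ 0 at y ∈ {10}; common: ∅.
  x = 2: f ≡ 0 at y ∈ {6}; g ≡ 0 at y ∈ {10}; common: ∅.
  x = 3: f ≡ 0 at y ∈ {4}; g ≡ 0 at y ∈ {10}; common: ∅.
  x = 4: f ≡ 0 at y ∈ {2}; g ≡ 0 at y ∈ {10}; common: ∅.
  x = 5: f ≡ 0 at y ∈ {0}; g ≡ 0 at y ∈ {10}; common: ∅.
  x = 6: f ≡ 0 at y ∈ {9}; g ≡ 0 at y ∈ {10}; common: ∅.
  x = 7: f ≡ 0 at y ∈ {7}; g ≡ 0 at y ∈ {10}; common: ∅.
  x = 8: f ≡ 0 at y ∈ {5}; g ≡ 0 at y ∈ {10}; common: ∅.
  x = 9: f ≡ 0 at y ∈ {3}; g ≡ 0 at y ∈ {10}; common: ∅.
  x = 10: f ≡ 0 at y ∈ {1}; g ≡ 0 at y ∈ {10}; common: ∅.
Collecting: common zeros = {(0, 10)}, so the count is 1.
Comparison with the Bézout bound: 1 ≤ 1 = deg(f)·deg(g), as expected for curves with no common component (the bound is attained).


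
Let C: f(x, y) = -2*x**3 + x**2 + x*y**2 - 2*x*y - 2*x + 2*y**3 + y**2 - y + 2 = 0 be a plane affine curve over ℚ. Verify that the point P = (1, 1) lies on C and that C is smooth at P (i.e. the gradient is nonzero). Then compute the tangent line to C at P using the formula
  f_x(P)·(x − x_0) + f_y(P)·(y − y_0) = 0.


Tangent line at P: -7*x + 7*y = 0.

Step 1: f(1, 1) = 0, so P lies on C.
Step 2: partial derivatives
  f_x(x, y) = -6*x**2 + 2*x + y**2 - 2*y - 2, f_y(x, y) = 2*x*y - 2*x + 6*y**2 + 2*y - 1.
  f_x(P) = -7, f_y(P) = 7 (gradient nonzero, so P is smooth).
Step 3: tangent line at P: -7·(x − 1) + 7·(y − 1) = 0.
Expanding: -7*x + 7*y = 0.


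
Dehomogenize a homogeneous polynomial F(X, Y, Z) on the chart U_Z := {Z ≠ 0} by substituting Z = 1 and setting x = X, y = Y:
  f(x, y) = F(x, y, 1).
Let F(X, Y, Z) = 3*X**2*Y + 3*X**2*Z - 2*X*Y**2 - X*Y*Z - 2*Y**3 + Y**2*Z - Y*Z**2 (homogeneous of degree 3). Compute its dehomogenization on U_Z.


f(x, y) = 3*x**2*y + 3*x**2 - 2*x*y**2 - x*y - 2*y**3 + y**2 - y

On U_Z we set Z = 1. Each monomial c·X^i·Y^j·Z^k in F becomes c·x^i·y^j·1^k = c·x^i·y^j.
Substituting Z = 1: F(X, Y, 1) = 3*x**2*y + 3*x**2 - 2*x*y**2 - x*y - 2*y**3 + y**2 - y.
Note: deg(f) ≤ deg(F) = 3; strict inequality happens when F is divisible by Z (lost terms).


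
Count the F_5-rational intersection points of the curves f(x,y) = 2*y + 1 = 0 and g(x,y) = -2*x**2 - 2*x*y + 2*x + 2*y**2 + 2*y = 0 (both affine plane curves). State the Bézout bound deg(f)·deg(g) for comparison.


Common zeros: {(2, 2)}; count = 1; Bézout bound = 2.

deg(f) = 1, deg(g) = 2, so Bézout bound = 2.
Scan x ∈ F_5. For each x, list the y ∈ F_5 with f(x, y) ≡ 0 and those with g(x, y) ≡ 0 (mod 5); the common zeros in that column are the intersection.
  x = 0: f ≡ 0 at y ∈ {2}; g ≡ 0 at y ∈ {0, 4}; common: ∅.
  x = 1: f ≡ 0 at y ∈ {2}; g ≡ 0 at y ∈ {0}; common: ∅.
  x = 2: f ≡ 0 at y ∈ {2}; g ≡ 0 at y ∈ {2, 4}; common: {2}.
  x = 3: f ≡ 0 at y ∈ {2}; g ≡ 0 at y ∈ ∅; common: ∅.
  x = 4: f ≡ 0 at y ∈ {2}; g ≡ 0 at y ∈ ∅; common: ∅.
Collecting: common zeros = {(2, 2)}, so the count is 1.
Comparison with the Bézout bound: 1 ≤ 2 = deg(f)·deg(g), as expected for curves with no common component (the affine F_5-count falls short of the bound because intersections may lie at infinity, over extension fields, or carry multiplicity).


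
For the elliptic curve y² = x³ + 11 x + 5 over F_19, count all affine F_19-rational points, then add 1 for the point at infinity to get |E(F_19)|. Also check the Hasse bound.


Affine points = {(0, 9), (0, 10), (1, 6), (1, 13), (2, 4), (2, 15), (7, 8), (7, 11), (8, 4), (8, 15), (9, 4), (9, 15), (15, 7), (15, 12)}; affine count = 14; |E(F_19)| = 15.

Discriminant check: Δ ∝ 4a³ + 27b² = 4·11³ + 27·5² = 4·1331 + 27·25 ≡ 14 (mod 19). Nonzero ⇒ E is nonsingular.
For each x ∈ F_19, compute rhs = x³ + 11·x + 5 mod 19, then count y ∈ F_19 with y² ≡ rhs.
  x = 0: rhs = 5, matching y values: 9, 10 (2 points).
  x = 1: rhs = 17, matching y values: 6, 13 (2 points).
  x = 2: rhs = 16, matching y values: 4, 15 (2 points).
  x = 3: rhs = 8, matching y values: none (0 points).
  x = 4: rhs = 18, matching y values: none (0 points).
  x = 5: rhs = 14, matching y values: none (0 points).
  x = 6: rhs = 2, matching y values: none (0 points).
  x = 7: rhs = 7, matching y values: 8, 11 (2 points).
  x = 8: rhs = 16, matching y values: 4, 15 (2 points).
  x = 9: rhs = 16, matching y values: 4, 15 (2 points).
  x = 10: rhs = 13, matching y values: none (0 points).
  x = 11: rhs = 13, matching y values: none (0 points).
  x = 12: rhs = 3, matching y values: none (0 points).
  x = 13: rhs = 8, matching y values: none (0 points).
  x = 14: rhs = 15, matching y values: none (0 points).
  x = 15: rhs = 11, matching y values: 7, 12 (2 points).
  x = 16: rhs = 2, matching y values: none (0 points).
  x = 17: rhs = 13, matching y values: none (0 points).
  x = 18: rhs = 12, matching y values: none (0 points).
Total affine count: 14.
Full point count |E(F_19)| = 14 + 1 = 15.
Hasse bound: |15 − (19+1)| = |-5| = 5 ≤ 2√19 ≈ 8.7178 ✓.


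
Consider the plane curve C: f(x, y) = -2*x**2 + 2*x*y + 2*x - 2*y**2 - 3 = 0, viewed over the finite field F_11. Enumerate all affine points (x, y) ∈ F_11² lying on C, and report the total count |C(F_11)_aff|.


Affine F_11-points: {(0, 2), (0, 9), (2, 6), (2, 7), (3, 1), (3, 2), (5, 6), (5, 10), (6, 7), (6, 10), (10, 1), (10, 9)}; count = 12.

For each of the 121 pairs (x, y) ∈ F_11², evaluate f(x, y) mod 11. Record the zeros.
  x = 0: [0↦8, 1↦6, 2↦0, 3↦1, 4↦9, 5↦2, 6↦2, 7↦9, 8↦1, 9↦0, 10↦6]  zeros at y ∈ {2, 9}
  x = 1: [0↦8, 1↦8, 2↦4, 3↦7, 4↦6, 5↦1, 6↦3, 7↦1, 8↦6, 9↦7, 10↦4]  zeros at y ∈ ∅
  x = 2: [0↦4, 1↦6, 2↦4, 3↦9, 4↦10, 5↦7, 6↦0, 7↦0, 8↦7, 9↦10, 10↦9]  zeros at y ∈ {6, 7}
  x = 3: [0↦7, 1↦0, 2↦0, 3↦7, 4↦10, 5↦9, 6↦4, 7↦6, 8↦4, 9↦9, 10↦10]  zeros at y ∈ {1, 2}
  x = 4: [0↦6, 1↦1, 2↦3, 3↦1, 4↦6, 5↦7, 6↦4, 7↦8, 8↦8, 9↦4, 10↦7]  zeros at y ∈ ∅
  x = 5: [0↦1, 1↦9, 2↦2, 3↦2, 4↦9, 5↦1, 6↦0, 7↦6, 8↦8, 9↦6, 10↦0]  zeros at y ∈ {6, 10}
  x = 6: [0↦3, 1↦2, 2↦8, 3↦10, 4↦8, 5↦2, 6↦3, 7↦0, 8↦4, 9↦4, 10↦0]  zeros at y ∈ {7, 10}
  x = 7: [0↦1, 1↦2, 2↦10, 3↦3, 4↦3, 5↦10, 6↦2, 7↦1, 8↦7, 9↦9, 10↦7]  zeros at y ∈ ∅
  x = 8: [0↦6, 1↦9, 2↦8, 3↦3, 4↦5, 5↦3, 6↦8, 7↦9, 8↦6, 9↦10, 10↦10]  zeros at y ∈ ∅
  x = 9: [0↦7, 1↦1, 2↦2, 3↦10, 4↦3, 5↦3, 6↦10, 7↦2, 8↦1, 9↦7, 10↦9]  zeros at y ∈ ∅
  x = 10: [0↦4, 1↦0, 2↦3, 3↦2, 4↦8, 5↦10, 6↦8, 7↦2, 8↦3, 9↦0, 10↦4]  zeros at y ∈ {1, 9}
Collecting zeros: affine points = {(0, 2), (0, 9), (2, 6), (2, 7), (3, 1), (3, 2), (5, 6), (5, 10), (6, 7), (6, 10), (10, 1), (10, 9)}.
Total count |C(F_11)_aff| = 12.


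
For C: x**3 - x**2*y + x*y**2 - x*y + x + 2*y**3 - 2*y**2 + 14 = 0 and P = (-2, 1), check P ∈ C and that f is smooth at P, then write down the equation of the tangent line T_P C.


Tangent line at P: 17*x - 4*y + 38 = 0.

Step 1: f(-2, 1) = 0, so P lies on C.
Step 2: partial derivatives
  f_x(x, y) = 3*x**2 - 2*x*y + y**2 - y + 1, f_y(x, y) = -x**2 + 2*x*y - x + 6*y**2 - 4*y.
  f_x(P) = 17, f_y(P) = -4 (gradient nonzero, so P is smooth).
Step 3: tangent line at P: 17·(x − -2) + -4·(y − 1) = 0.
Expanding: 17*x - 4*y + 38 = 0.


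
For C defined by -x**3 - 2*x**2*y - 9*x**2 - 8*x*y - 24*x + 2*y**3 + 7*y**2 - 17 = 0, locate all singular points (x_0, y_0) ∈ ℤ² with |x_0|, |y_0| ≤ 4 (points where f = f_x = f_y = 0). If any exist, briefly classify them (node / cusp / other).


Singular points: {(-2, -1)}; classification: node.

Compute partial derivatives:
  f_x = -3*x**2 - 4*x*y - 18*x - 8*y - 24.
  f_y = -2*x**2 - 8*x + 6*y**2 + 14*y.
Scan x_0 ∈ {−4, ..., 4}. For each x_0, f_y(x_0, y) is a polynomial in y; find its integer roots y ∈ {−4, ..., 4}, then test f_x and f at those candidates.
  x = -4: f_y(-4, y) = 6*y**2 + 14*y; vanishes at y ∈ {0}. (-4, 0): f_x = 0 but f = -1 ≠ 0.
  x = -3: f_y(-3, y) = 6*y**2 + 14*y + 6; no integer root y with |y| ≤ 4.
  x = -2: f_y(-2, y) = 6*y**2 + 14*y + 8; vanishes at y ∈ {-1}. (-2, -1): f_x = 0, f = 0 — SINGULAR.
  x = -1: f_y(-1, y) = 6*y**2 + 14*y + 6; no integer root y with |y| ≤ 4.
  x = 0: f_y(0, y) = 6*y**2 + 14*y; vanishes at y ∈ {0}. (0, 0): f_x = -24 ≠ 0.
  x = 1: f_y(1, y) = 6*y**2 + 14*y - 10; no integer root y with |y| ≤ 4.
  x = 2: f_y(2, y) = 6*y**2 + 14*y - 24; no integer root y with |y| ≤ 4.
  x = 3: f_y(3, y) = 6*y**2 + 14*y - 42; no integer root y with |y| ≤ 4.
  x = 4: f_y(4, y) = 6*y**2 + 14*y - 64; no integer root y with |y| ≤ 4.
Only singular point on the grid: (-2, -1).
Classify: substitute x = -2 + u, y = -1 + v and expand: f = -u**3 - 2*u**2*v - u**2 + 2*v**3 + v**2.
No constant or linear terms (consistent with a singular point). Quadratic part: -u**2 + v**2. Cubic part: -u**3 - 2*u**2*v + 2*v**3.
The quadratic part v**2 - u**2 = (v − u)(v + u) splits into two distinct linear factors, so there are two distinct tangent lines y − -1 = ±(x − -2) — this is a node (ordinary double point).
Classification: node.


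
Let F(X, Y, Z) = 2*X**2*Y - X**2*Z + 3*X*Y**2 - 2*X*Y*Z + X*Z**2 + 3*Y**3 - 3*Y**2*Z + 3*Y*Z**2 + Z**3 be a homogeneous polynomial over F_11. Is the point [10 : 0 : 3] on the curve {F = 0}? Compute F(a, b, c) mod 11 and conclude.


F(10,0,3) ≡ 4 (mod 11); P is NOT on the curve.

Evaluate F(10, 0, 3) term-by-term (mod 11).
  2*X**2*Y ↦ 2·100·0·1 = 0
  -X**2*Z ↦ -1·100·1·3 = -300
  3*X*Y**2 ↦ 3·10·0·1 = 0
  -2*X*Y*Z ↦ -2·10·0·3 = 0
  X*Z**2 ↦ 1·10·1·9 = 90
  3*Y**3 ↦ 3·1·0·1 = 0
  -3*Y**2*Z ↦ -3·1·0·3 = 0
  3*Y*Z**2 ↦ 3·1·0·9 = 0
  Z**3 ↦ 1·1·1·27 = 27
Sum: F(10, 0, 3) = (0) + (-300) + (0) + (0) + (90) + (0) + (0) + (0) + (27) = -183.
Reducing mod 11: -183 ≡ 4 (mod 11).
Since F(a, b, c) ≡ 4 ≠ 0 (mod 11), P does NOT lie on the curve.


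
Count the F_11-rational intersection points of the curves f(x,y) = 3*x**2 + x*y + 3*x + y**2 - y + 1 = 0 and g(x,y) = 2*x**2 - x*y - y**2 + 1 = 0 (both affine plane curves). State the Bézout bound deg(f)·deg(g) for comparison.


Common zeros: {(5, 10), (7, 4)}; count = 2; Bézout bound = 4.

deg(f) = 2, deg(g) = 2, so Bézout bound = 4.
Scan x ∈ F_11. For each x, list the y ∈ F_11 with f(x, y) ≡ 0 and those with g(x, y) ≡ 0 (mod 11); the common zeros in that column are the intersection.
  x = 0: f ≡ 0 at y ∈ ∅; g ≡ 0 at y ∈ {1, 10}; common: ∅.
  x = 1: f ≡ 0 at y ∈ {2, 9}; g ≡ 0 at y ∈ ∅; common: ∅.
  x = 2: f ≡ 0 at y ∈ ∅; g ≡ 0 at y ∈ ∅; common: ∅.
  x = 3: f ≡ 0 at y ∈ ∅; g ≡ 0 at y ∈ ∅; common: ∅.
  x = 4: f ≡ 0 at y ∈ ∅; g ≡ 0 at y ∈ {0, 7}; common: ∅.
  x = 5: f ≡ 0 at y ∈ {8, 10}; g ≡ 0 at y ∈ {7, 10}; common: {10}.
  x = 6: f ≡ 0 at y ∈ {8, 9}; g ≡ 0 at y ∈ {1, 4}; common: ∅.
  x = 7: f ≡ 0 at y ∈ {1, 4}; g ≡ 0 at y ∈ {0, 4}; common: {4}.
  x = 8: f ≡ 0 at y ∈ ∅; g ≡ 0 at y ∈ ∅; common: ∅.
  x = 9: f ≡ 0 at y ∈ {4, 10}; g ≡ 0 at y ∈ ∅; common: ∅.
  x = 10: f ≡ 0 at y ∈ {1}; g ≡ 0 at y ∈ ∅; common: ∅.
Collecting: common zeros = {(5, 10), (7, 4)}, so the count is 2.
Comparison with the Bézout bound: 2 ≤ 4 = deg(f)·deg(g), as expected for curves with no common component (the affine F_11-count falls short of the bound because intersections may lie at infinity, over extension fields, or carry multiplicity).


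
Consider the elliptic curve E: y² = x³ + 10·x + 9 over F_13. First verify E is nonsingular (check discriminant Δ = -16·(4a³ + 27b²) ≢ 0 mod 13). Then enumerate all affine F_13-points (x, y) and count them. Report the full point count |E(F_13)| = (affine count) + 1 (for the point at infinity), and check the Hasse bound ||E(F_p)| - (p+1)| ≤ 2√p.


Affine points = {(0, 3), (0, 10), (3, 1), (3, 12), (4, 3), (4, 10), (6, 5), (6, 8), (8, 4), (8, 9), (9, 3), (9, 10), (10, 2), (10, 11)}; affine count = 14; |E(F_13)| = 15.

Discriminant check: Δ ∝ 4a³ + 27b² = 4·10³ + 27·9² = 4·1000 + 27·81 ≡ 12 (mod 13). Nonzero ⇒ E is nonsingular.
For each x ∈ F_13, compute rhs = x³ + 10·x + 9 mod 13, then count y ∈ F_13 with y² ≡ rhs.
  x = 0: rhs = 9, matching y values: 3, 10 (2 points).
  x = 1: rhs = 7, matching y values: none (0 points).
  x = 2: rhs = 11, matching y values: none (0 points).
  x = 3: rhs = 1, matching y values: 1, 12 (2 points).
  x = 4: rhs = 9, matching y values: 3, 10 (2 points).
  x = 5: rhs = 2, matching y values: none (0 points).
  x = 6: rhs = 12, matching y values: 5, 8 (2 points).
  x = 7: rhs = 6, matching y values: none (0 points).
  x = 8: rhs = 3, matching y values: 4, 9 (2 points).
  x = 9: rhs = 9, matching y values: 3, 10 (2 points).
  x = 10: rhs = 4, matching y values: 2, 11 (2 points).
  x = 11: rhs = 7, matching y values: none (0 points).
  x = 12: rhs = 11, matching y values: none (0 points).
Total affine count: 14.
Full point count |E(F_13)| = 14 + 1 = 15.
Hasse bound: |15 − (13+1)| = |1| = 1 ≤ 2√13 ≈ 7.2111 ✓.


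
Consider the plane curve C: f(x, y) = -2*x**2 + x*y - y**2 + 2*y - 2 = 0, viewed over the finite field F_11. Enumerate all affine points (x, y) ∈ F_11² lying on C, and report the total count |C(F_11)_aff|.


Affine F_11-points: {(1, 6), (1, 8), (2, 6), (2, 9), (3, 8), (7, 10), (8, 1), (8, 9), (9, 1), (9, 10)}; count = 10.

For each of the 121 pairs (x, y) ∈ F_11², evaluate f(x, y) mod 11. Record the zeros.
  x = 0: [0↦9, 1↦10, 2↦9, 3↦6, 4↦1, 5↦5, 6↦7, 7↦7, 8↦5, 9↦1, 10↦6]  zeros at y ∈ ∅
  x = 1: [0↦7, 1↦9, 2↦9, 3↦7, 4↦3, 5↦8, 6↦0, 7↦1, 8↦0, 9↦8, 10↦3]  zeros at y ∈ {6, 8}
  x = 2: [0↦1, 1↦4, 2↦5, 3↦4, 4↦1, 5↦7, 6↦0, 7↦2, 8↦2, 9↦0, 10↦7]  zeros at y ∈ {6, 9}
  x = 3: [0↦2, 1↦6, 2↦8, 3↦8, 4↦6, 5↦2, 6↦7, 7↦10, 8↦0, 9↦10, 10↦7]  zeros at y ∈ {8}
  x = 4: [0↦10, 1↦4, 2↦7, 3↦8, 4↦7, 5↦4, 6↦10, 7↦3, 8↦5, 9↦5, 10↦3]  zeros at y ∈ ∅
  x = 5: [0↦3, 1↦9, 2↦2, 3↦4, 4↦4, 5↦2, 6↦9, 7↦3, 8↦6, 9↦7, 10↦6]  zeros at y ∈ ∅
  x = 6: [0↦3, 1↦10, 2↦4, 3↦7, 4↦8, 5↦7, 6↦4, 7↦10, 8↦3, 9↦5, 10↦5]  zeros at y ∈ ∅
  x = 7: [0↦10, 1↦7, 2↦2, 3↦6, 4↦8, 5↦8, 6↦6, 7↦2, 8↦7, 9↦10, 10↦0]  zeros at y ∈ {10}
  x = 8: [0↦2, 1↦0, 2↦7, 3↦1, 4↦4, 5↦5, 6↦4, 7↦1, 8↦7, 9↦0, 10↦2]  zeros at y ∈ {1, 9}
  x = 9: [0↦1, 1↦0, 2↦8, 3↦3, 4↦7, 5↦9, 6↦9, 7↦7, 8↦3, 9↦8, 10↦0]  zeros at y ∈ {1, 10}
  x = 10: [0↦7, 1↦7, 2↦5, 3↦1, 4↦6, 5↦9, 6↦10, 7↦9, 8↦6, 9↦1, 10↦5]  zeros at y ∈ ∅
Collecting zeros: affine points = {(1, 6), (1, 8), (2, 6), (2, 9), (3, 8), (7, 10), (8, 1), (8, 9), (9, 1), (9, 10)}.
Total count |C(F_11)_aff| = 10.


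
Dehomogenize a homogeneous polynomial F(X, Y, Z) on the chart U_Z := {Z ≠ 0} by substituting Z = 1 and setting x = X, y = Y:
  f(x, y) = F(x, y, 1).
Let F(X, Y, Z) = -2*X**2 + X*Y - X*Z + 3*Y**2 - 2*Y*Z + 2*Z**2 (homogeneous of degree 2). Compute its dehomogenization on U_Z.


f(x, y) = -2*x**2 + x*y - x + 3*y**2 - 2*y + 2

On U_Z we set Z = 1. Each monomial c·X^i·Y^j·Z^k in F becomes c·x^i·y^j·1^k = c·x^i·y^j.
Substituting Z = 1: F(X, Y, 1) = -2*x**2 + x*y - x + 3*y**2 - 2*y + 2.
Note: deg(f) ≤ deg(F) = 2; strict inequality happens when F is divisible by Z (lost terms).


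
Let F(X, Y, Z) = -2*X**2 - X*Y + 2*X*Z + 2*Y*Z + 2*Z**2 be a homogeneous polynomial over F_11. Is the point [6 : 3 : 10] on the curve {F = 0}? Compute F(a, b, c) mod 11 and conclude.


F(6,3,10) ≡ 4 (mod 11); P is NOT on the curve.

Evaluate F(6, 3, 10) term-by-term (mod 11).
  -2*X**2 ↦ -2·36·1·1 = -72
  -X*Y ↦ -1·6·3·1 = -18
  2*X*Z ↦ 2·6·1·10 = 120
  2*Y*Z ↦ 2·1·3·10 = 60
  2*Z**2 ↦ 2·1·1·100 = 200
Sum: F(6, 3, 10) = (-72) + (-18) + (120) + (60) + (200) = 290.
Reducing mod 11: 290 ≡ 4 (mod 11).
Since F(a, b, c) ≡ 4 ≠ 0 (mod 11), P does NOT lie on the curve.


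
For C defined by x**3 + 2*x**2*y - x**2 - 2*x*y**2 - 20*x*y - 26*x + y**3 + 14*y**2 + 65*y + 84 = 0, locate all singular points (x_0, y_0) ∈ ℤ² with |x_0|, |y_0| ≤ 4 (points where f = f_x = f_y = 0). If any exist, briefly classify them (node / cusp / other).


Singular points: {(2, -3)}; classification: node.

Compute partial derivatives:
  f_x = 3*x**2 + 4*x*y - 2*x - 2*y**2 - 20*y - 26.
  f_y = 2*x**2 - 4*x*y - 20*x + 3*y**2 + 28*y + 65.
Scan x_0 ∈ {−4, ..., 4}. For each x_0, f_y(x_0, y) is a polynomial in y; find its integer roots y ∈ {−4, ..., 4}, then test f_x and f at those candidates.
  x = -4: f_y(-4, y) = 3*y**2 + 44*y + 177; no integer root y with |y| ≤ 4.
  x = -3: f_y(-3, y) = 3*y**2 + 40*y + 143; no integer root y with |y| ≤ 4.
  x = -2: f_y(-2, y) = 3*y**2 + 36*y + 113; no integer root y with |y| ≤ 4.
  x = -1: f_y(-1, y) = 3*y**2 + 32*y + 87; no integer root y with |y| ≤ 4.
  x = 0: f_y(0, y) = 3*y**2 + 28*y + 65; no integer root y with |y| ≤ 4.
  x = 1: f_y(1, y) = 3*y**2 + 24*y + 47; no integer root y with |y| ≤ 4.
  x = 2: f_y(2, y) = 3*y**2 + 20*y + 33; vanishes at y ∈ {-3}. (2, -3): f_x = 0, f = 0 — SINGULAR.
  x = 3: f_y(3, y) = 3*y**2 + 16*y + 23; no integer root y with |y| ≤ 4.
  x = 4: f_y(4, y) = 3*y**2 + 12*y + 17; no integer root y with |y| ≤ 4.
Only singular point on the grid: (2, -3).
Classify: substitute x = 2 + u, y = -3 + v and expand: f = u**3 + 2*u**2*v - u**2 - 2*u*v**2 + v**3 + v**2.
No constant or linear terms (consistent with a singular point). Quadratic part: -u**2 + v**2. Cubic part: u**3 + 2*u**2*v - 2*u*v**2 + v**3.
The quadratic part v**2 - u**2 = (v − u)(v + u) splits into two distinct linear factors, so there are two distinct tangent lines y − -3 = ±(x − 2) — this is a node (ordinary double point).
Classification: node.


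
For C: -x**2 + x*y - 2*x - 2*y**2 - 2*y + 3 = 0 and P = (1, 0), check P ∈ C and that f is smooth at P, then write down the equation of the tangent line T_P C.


Tangent line at P: -4*x - y + 4 = 0.

Step 1: f(1, 0) = 0, so P lies on C.
Step 2: partial derivatives
  f_x(x, y) = -2*x + y - 2, f_y(x, y) = x - 4*y - 2.
  f_x(P) = -4, f_y(P) = -1 (gradient nonzero, so P is smooth).
Step 3: tangent line at P: -4·(x − 1) + -1·(y − 0) = 0.
Expanding: -4*x - y + 4 = 0.


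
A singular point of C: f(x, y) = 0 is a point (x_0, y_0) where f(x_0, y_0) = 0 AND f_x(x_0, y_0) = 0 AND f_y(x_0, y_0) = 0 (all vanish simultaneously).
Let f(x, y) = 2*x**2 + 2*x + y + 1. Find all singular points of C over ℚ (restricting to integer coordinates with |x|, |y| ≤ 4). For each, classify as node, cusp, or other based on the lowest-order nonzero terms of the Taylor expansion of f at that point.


No singular points in the scanned grid; C is smooth there.

Compute partial derivatives:
  f_x = 4*x + 2.
  f_y = 1.
f_y = 1 is a nonzero constant, so f_y never vanishes: no point (x, y) can satisfy f = f_x = f_y = 0. In particular no (x, y) ∈ {−4, ..., 4}² is singular; the curve is smooth.


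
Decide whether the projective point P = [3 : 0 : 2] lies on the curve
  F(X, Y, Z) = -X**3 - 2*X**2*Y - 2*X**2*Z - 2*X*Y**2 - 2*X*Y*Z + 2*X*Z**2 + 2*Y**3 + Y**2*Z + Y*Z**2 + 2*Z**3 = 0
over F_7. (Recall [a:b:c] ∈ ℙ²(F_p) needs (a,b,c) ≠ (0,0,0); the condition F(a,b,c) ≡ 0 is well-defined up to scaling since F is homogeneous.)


F(3,0,2) ≡ 5 (mod 7); P is NOT on the curve.

Evaluate F(3, 0, 2) term-by-term (mod 7).
  -X**3 ↦ -1·27·1·1 = -27
  -2*X**2*Y ↦ -2·9·0·1 = 0
  -2*X**2*Z ↦ -2·9·1·2 = -36
  -2*X*Y**2 ↦ -2·3·0·1 = 0
  -2*X*Y*Z ↦ -2·3·0·2 = 0
  2*X*Z**2 ↦ 2·3·1·4 = 24
  2*Y**3 ↦ 2·1·0·1 = 0
  Y**2*Z ↦ 1·1·0·2 = 0
  Y*Z**2 ↦ 1·1·0·4 = 0
  2*Z**3 ↦ 2·1·1·8 = 16
Sum: F(3, 0, 2) = (-27) + (0) + (-36) + (0) + (0) + (24) + (0) + (0) + (0) + (16) = -23.
Reducing mod 7: -23 ≡ 5 (mod 7).
Since F(a, b, c) ≡ 5 ≠ 0 (mod 7), P does NOT lie on the curve.


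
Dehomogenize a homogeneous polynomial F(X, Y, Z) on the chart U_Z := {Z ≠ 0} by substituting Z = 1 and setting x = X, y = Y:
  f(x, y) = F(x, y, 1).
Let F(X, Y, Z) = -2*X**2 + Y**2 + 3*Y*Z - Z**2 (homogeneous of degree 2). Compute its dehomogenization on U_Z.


f(x, y) = -2*x**2 + y**2 + 3*y - 1

On U_Z we set Z = 1. Each monomial c·X^i·Y^j·Z^k in F becomes c·x^i·y^j·1^k = c·x^i·y^j.
Substituting Z = 1: F(X, Y, 1) = -2*x**2 + y**2 + 3*y - 1.
Note: deg(f) ≤ deg(F) = 2; strict inequality happens when F is divisible by Z (lost terms).


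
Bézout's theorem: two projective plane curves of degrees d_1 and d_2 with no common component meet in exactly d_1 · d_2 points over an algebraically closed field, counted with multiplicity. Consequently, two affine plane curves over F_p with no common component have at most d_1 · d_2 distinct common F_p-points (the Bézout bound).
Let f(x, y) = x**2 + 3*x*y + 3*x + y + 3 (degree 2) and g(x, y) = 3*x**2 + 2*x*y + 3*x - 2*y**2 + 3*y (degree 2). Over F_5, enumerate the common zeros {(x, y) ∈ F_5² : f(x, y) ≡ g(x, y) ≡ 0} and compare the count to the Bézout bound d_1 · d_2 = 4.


Common zeros: {(4, 3)}; count = 1; Bézout bound = 4.

deg(f) = 2, deg(g) = 2, so Bézout bound = 4.
Scan x ∈ F_5. For each x, list the y ∈ F_5 with f(x, y) ≡ 0 and those with g(x, y) ≡ 0 (mod 5); the common zeros in that column are the intersection.
  x = 0: f ≡ 0 at y ∈ {2}; g ≡ 0 at y ∈ {0, 4}; common: ∅.
  x = 1: f ≡ 0 at y ∈ {2}; g ≡ 0 at y ∈ ∅; common: ∅.
  x = 2: f ≡ 0 at y ∈ {1}; g ≡ 0 at y ∈ ∅; common: ∅.
  x = 3: f ≡ 0 at y ∈ ∅; g ≡ 0 at y ∈ {3, 4}; common: ∅.
  x = 4: f ≡ 0 at y ∈ {3}; g ≡ 0 at y ∈ {0, 3}; common: {3}.
Collecting: common zeros = {(4, 3)}, so the count is 1.
Comparison with the Bézout bound: 1 ≤ 4 = deg(f)·deg(g), as expected for curves with no common component (the affine F_5-count falls short of the bound because intersections may lie at infinity, over extension fields, or carry multiplicity).


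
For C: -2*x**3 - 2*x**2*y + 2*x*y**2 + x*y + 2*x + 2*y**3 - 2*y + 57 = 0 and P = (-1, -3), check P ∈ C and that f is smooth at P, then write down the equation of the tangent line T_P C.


Tangent line at P: -x + 61*y + 182 = 0.

Step 1: f(-1, -3) = 0, so P lies on C.
Step 2: partial derivatives
  f_x(x, y) = -6*x**2 - 4*x*y + 2*y**2 + y + 2, f_y(x, y) = -2*x**2 + 4*x*y + x + 6*y**2 - 2.
  f_x(P) = -1, f_y(P) = 61 (gradient nonzero, so P is smooth).
Step 3: tangent line at P: -1·(x − -1) + 61·(y − -3) = 0.
Expanding: -x + 61*y + 182 = 0.


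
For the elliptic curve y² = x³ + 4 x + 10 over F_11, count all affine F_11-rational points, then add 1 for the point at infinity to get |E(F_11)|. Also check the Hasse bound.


Affine points = {(1, 2), (1, 9), (2, 2), (2, 9), (3, 4), (3, 7), (5, 1), (5, 10), (8, 2), (8, 9), (9, 4), (9, 7), (10, 4), (10, 7)}; affine count = 14; |E(F_11)| = 15.

Discriminant check: Δ ∝ 4a³ + 27b² = 4·4³ + 27·10² = 4·64 + 27·100 ≡ 8 (mod 11). Nonzero ⇒ E is nonsingular.
For each x ∈ F_11, compute rhs = x³ + 4·x + 10 mod 11, then count y ∈ F_11 with y² ≡ rhs.
  x = 0: rhs = 10, matching y values: none (0 points).
  x = 1: rhs = 4, matching y values: 2, 9 (2 points).
  x = 2: rhs = 4, matching y values: 2, 9 (2 points).
  x = 3: rhs = 5, matching y values: 4, 7 (2 points).
  x = 4: rhs = 2, matching y values: none (0 points).
  x = 5: rhs = 1, matching y values: 1, 10 (2 points).
  x = 6: rhs = 8, matching y values: none (0 points).
  x = 7: rhs = 7, matching y values: none (0 points).
  x = 8: rhs = 4, matching y values: 2, 9 (2 points).
  x = 9: rhs = 5, matching y values: 4, 7 (2 points).
  x = 10: rhs = 5, matching y values: 4, 7 (2 points).
Total affine count: 14.
Full point count |E(F_11)| = 14 + 1 = 15.
Hasse bound: |15 − (11+1)| = |3| = 3 ≤ 2√11 ≈ 6.6332 ✓.


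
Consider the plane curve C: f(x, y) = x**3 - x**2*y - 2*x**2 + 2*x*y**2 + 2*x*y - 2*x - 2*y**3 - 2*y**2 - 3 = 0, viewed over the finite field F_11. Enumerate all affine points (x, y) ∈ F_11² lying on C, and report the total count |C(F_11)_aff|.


Affine F_11-points: {(0, 8), (3, 0), (3, 5), (3, 8), (4, 9), (6, 10), (7, 8), (8, 10), (9, 10)}; count = 9.

For each of the 121 pairs (x, y) ∈ F_11², evaluate f(x, y) mod 11. Record the zeros.
  x = 0: [0↦8, 1↦4, 2↦6, 3↦2, 4↦2, 5↦5, 6↦10, 7↦5, 8↦0, 9↦5, 10↦8]  zeros at y ∈ {8}
  x = 1: [0↦5, 1↦4, 2↦2, 3↦9, 4↦2, 5↦2, 6↦8, 7↦8, 8↦1, 9↦8, 10↦6]  zeros at y ∈ ∅
  x = 2: [0↦4, 1↦4, 2↦7, 3↦1, 4↦7, 5↦2, 6↦7, 7↦10, 8↦10, 9↦6, 10↦8]  zeros at y ∈ ∅
  x = 3: [0↦0, 1↦10, 2↦5, 3↦6, 4↦1, 5↦0, 6↦2, 7↦6, 8↦0, 9↦5, 10↦9]  zeros at y ∈ {0, 5, 8}
  x = 4: [0↦10, 1↦6, 2↦2, 3↦8, 4↦1, 5↦2, 6↦10, 7↦2, 8↦10, 9↦0, 10↦4]  zeros at y ∈ {9}
  x = 5: [0↦7, 1↦9, 2↦4, 3↦2, 4↦2, 5↦3, 6↦4, 7↦4, 8↦2, 9↦8, 10↦10]  zeros at y ∈ ∅
  x = 6: [0↦8, 1↦3, 2↦6, 3↦5, 4↦10, 5↦9, 6↦1, 7↦7, 8↦4, 9↦2, 10↦0]  zeros at y ∈ {10}
  x = 7: [0↦8, 1↦5, 2↦3, 3↦1, 4↦9, 5↦4, 6↦7, 7↦6, 8↦0, 9↦10, 10↦2]  zeros at y ∈ {8}
  x = 8: [0↦2, 1↦10, 2↦1, 3↦7, 4↦5, 5↦5, 6↦6, 7↦7, 8↦7, 9↦5, 10↦0]  zeros at y ∈ {10}
  x = 9: [0↦7, 1↦2, 2↦6, 3↦7, 4↦4, 5↦7, 6↦4, 7↦5, 8↦9, 9↦4, 10↦0]  zeros at y ∈ {10}
  x = 10: [0↦7, 1↦9, 2↦2, 3↦7, 4↦1, 5↦5, 6↦7, 7↦6, 8↦1, 9↦2, 10↦8]  zeros at y ∈ ∅
Collecting zeros: affine points = {(0, 8), (3, 0), (3, 5), (3, 8), (4, 9), (6, 10), (7, 8), (8, 10), (9, 10)}.
Total count |C(F_11)_aff| = 9.


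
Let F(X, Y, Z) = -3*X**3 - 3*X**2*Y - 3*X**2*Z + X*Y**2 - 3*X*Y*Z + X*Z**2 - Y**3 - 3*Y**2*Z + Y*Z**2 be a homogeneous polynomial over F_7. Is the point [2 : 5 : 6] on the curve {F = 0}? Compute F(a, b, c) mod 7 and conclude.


F(2,5,6) ≡ 0 (mod 7); P is on the curve.

Evaluate F(2, 5, 6) term-by-term (mod 7).
  -3*X**3 ↦ -3·8·1·1 = -24
  -3*X**2*Y ↦ -3·4·5·1 = -60
  -3*X**2*Z ↦ -3·4·1·6 = -72
  X*Y**2 ↦ 1·2·25·1 = 50
  -3*X*Y*Z ↦ -3·2·5·6 = -180
  X*Z**2 ↦ 1·2·1·36 = 72
  -Y**3 ↦ -1·1·125·1 = -125
  -3*Y**2*Z ↦ -3·1·25·6 = -450
  Y*Z**2 ↦ 1·1·5·36 = 180
Sum: F(2, 5, 6) = (-24) + (-60) + (-72) + (50) + (-180) + (72) + (-125) + (-450) + (180) = -609.
Reducing mod 7: -609 ≡ 0 (mod 7).
Since F(a, b, c) ≡ 0 (mod 7), P lies on the curve.


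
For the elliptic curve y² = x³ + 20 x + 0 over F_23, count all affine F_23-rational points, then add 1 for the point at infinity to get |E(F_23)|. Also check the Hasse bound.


Affine points = {(0, 0), (2, 5), (2, 18), (3, 8), (3, 15), (4, 11), (4, 12), (5, 8), (5, 15), (7, 0), (9, 9), (9, 14), (10, 2), (10, 21), (12, 6), (12, 17), (15, 8), (15, 15), (16, 0), (17, 3), (17, 20), (22, 5), (22, 18)}; affine count = 23; |E(F_23)| = 24.

Discriminant check: Δ ∝ 4a³ + 27b² = 4·20³ + 27·0² = 4·8000 + 27·0 ≡ 7 (mod 23). Nonzero ⇒ E is nonsingular.
For each x ∈ F_23, compute rhs = x³ + 20·x + 0 mod 23, then count y ∈ F_23 with y² ≡ rhs.
  x = 0: rhs = 0, matching y values: 0 (1 points).
  x = 1: rhs = 21, matching y values: none (0 points).
  x = 2: rhs = 2, matching y values: 5, 18 (2 points).
  x = 3: rhs = 18, matching y values: 8, 15 (2 points).
  x = 4: rhs = 6, matching y values: 11, 12 (2 points).
  x = 5: rhs = 18, matching y values: 8, 15 (2 points).
  x = 6: rhs = 14, matching y values: none (0 points).
  x = 7: rhs = 0, matching y values: 0 (1 points).
  x = 8: rhs = 5, matching y values: none (0 points).
  x = 9: rhs = 12, matching y values: 9, 14 (2 points).
  x = 10: rhs = 4, matching y values: 2, 21 (2 points).
  x = 11: rhs = 10, matching y values: none (0 points).
  x = 12: rhs = 13, matching y values: 6, 17 (2 points).
  x = 13: rhs = 19, matching y values: none (0 points).
  x = 14: rhs = 11, matching y values: none (0 points).
  x = 15: rhs = 18, matching y values: 8, 15 (2 points).
  x = 16: rhs = 0, matching y values: 0 (1 points).
  x = 17: rhs = 9, matching y values: 3, 20 (2 points).
  x = 18: rhs = 5, matching y values: none (0 points).
  x = 19: rhs = 17, matching y values: none (0 points).
  x = 20: rhs = 5, matching y values: none (0 points).
  x = 21: rhs = 21, matching y values: none (0 points).
  x = 22: rhs = 2, matching y values: 5, 18 (2 points).
Total affine count: 23.
Full point count |E(F_23)| = 23 + 1 = 24.
Hasse bound: |24 − (23+1)| = |0| = 0 ≤ 2√23 ≈ 9.5917 ✓.


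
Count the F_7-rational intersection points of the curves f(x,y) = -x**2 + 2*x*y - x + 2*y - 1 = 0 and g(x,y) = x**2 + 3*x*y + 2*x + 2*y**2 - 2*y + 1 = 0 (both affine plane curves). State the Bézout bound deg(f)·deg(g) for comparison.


Common zeros: {(5, 2)}; count = 1; Bézout bound = 4.

deg(f) = 2, deg(g) = 2, so Bézout bound = 4.
Scan x ∈ F_7. For each x, list the y ∈ F_7 with f(x, y) ≡ 0 and those with g(x, y) ≡ 0 (mod 7); the common zeros in that column are the intersection.
  x = 0: f ≡ 0 at y ∈ {4}; g ≡ 0 at y ∈ ∅; common: ∅.
  x = 1: f ≡ 0 at y ∈ {6}; g ≡ 0 at y ∈ {1, 2}; common: ∅.
  x = 2: f ≡ 0 at y ∈ {0}; g ≡ 0 at y ∈ {6}; common: ∅.
  x = 3: f ≡ 0 at y ∈ {6}; g ≡ 0 at y ∈ ∅; common: ∅.
  x = 4: f ≡ 0 at y ∈ {0}; g ≡ 0 at y ∈ ∅; common: ∅.
  x = 5: f ≡ 0 at y ∈ {2}; g ≡ 0 at y ∈ {2}; common: {2}.
  x = 6: f ≡ 0 at y ∈ ∅; g ≡ 0 at y ∈ {0, 6}; common: ∅.
Collecting: common zeros = {(5, 2)}, so the count is 1.
Comparison with the Bézout bound: 1 ≤ 4 = deg(f)·deg(g), as expected for curves with no common component (the affine F_7-count falls short of the bound because intersections may lie at infinity, over extension fields, or carry multiplicity).


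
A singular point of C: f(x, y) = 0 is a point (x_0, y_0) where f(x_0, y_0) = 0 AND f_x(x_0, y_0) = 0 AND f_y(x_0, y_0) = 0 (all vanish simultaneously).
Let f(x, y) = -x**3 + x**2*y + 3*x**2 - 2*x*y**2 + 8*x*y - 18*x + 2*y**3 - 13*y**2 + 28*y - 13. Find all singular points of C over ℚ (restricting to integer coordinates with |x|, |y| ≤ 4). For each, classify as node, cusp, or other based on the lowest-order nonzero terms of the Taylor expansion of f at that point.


Singular points: {(2, 3)}; classification: cusp.

Compute partial derivatives:
  f_x = -3*x**2 + 2*x*y + 6*x - 2*y**2 + 8*y - 18.
  f_y = x**2 - 4*x*y + 8*x + 6*y**2 - 26*y + 28.
Scan x_0 ∈ {−4, ..., 4}. For each x_0, f_y(x_0, y) is a polynomial in y; find its integer roots y ∈ {−4, ..., 4}, then test f_x and f at those candidates.
  x = -4: f_y(-4, y) = 6*y**2 - 10*y + 12; no integer root y with |y| ≤ 4.
  x = -3: f_y(-3, y) = 6*y**2 - 14*y + 13; no integer root y with |y| ≤ 4.
  x = -2: f_y(-2, y) = 6*y**2 - 18*y + 16; no integer root y with |y| ≤ 4.
  x = -1: f_y(-1, y) = 6*y**2 - 22*y + 21; no integer root y with |y| ≤ 4.
  x = 0: f_y(0, y) = 6*y**2 - 26*y + 28; vanishes at y ∈ {2}. (0, 2): f_x = -10 ≠ 0.
  x = 1: f_y(1, y) = 6*y**2 - 30*y + 37; no integer root y with |y| ≤ 4.
  x = 2: f_y(2, y) = 6*y**2 - 34*y + 48; vanishes at y ∈ {3}. (2, 3): f_x = 0, f = 0 — SINGULAR.
  x = 3: f_y(3, y) = 6*y**2 - 38*y + 61; no integer root y with |y| ≤ 4.
  x = 4: f_y(4, y) = 6*y**2 - 42*y + 76; no integer root y with |y| ≤ 4.
Only singular point on the grid: (2, 3).
Classify: substitute x = 2 + u, y = 3 + v and expand: f = -u**3 + u**2*v - 2*u*v**2 + 2*v**3 + v**2.
No constant or linear terms (consistent with a singular point). Quadratic part: v**2. Cubic part: -u**3 + u**2*v - 2*u*v**2 + 2*v**3.
The quadratic part v**2 is a perfect square, so there is a single (double) tangent line v = 0, i.e. y = 3. Restricting the cubic part to that line (v = 0) leaves -u**3 ≠ 0, so f is not divisible by v and the branch is v² ≈ u**3 to lowest order — this is a cusp.
Classification: cusp.


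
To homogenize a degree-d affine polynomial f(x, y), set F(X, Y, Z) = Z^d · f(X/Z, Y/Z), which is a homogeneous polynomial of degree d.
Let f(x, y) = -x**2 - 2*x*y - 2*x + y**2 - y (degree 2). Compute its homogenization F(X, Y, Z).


F(X, Y, Z) = -X**2 - 2*X*Y - 2*X*Z + Y**2 - Y*Z

deg(f) = 2.
Substitute x = X/Z, y = Y/Z into f, then multiply by Z^2.
  monomial -1·x^2·y^0 ↦ -1·X^2·Y^0·Z^0.
  monomial -2·x^1·y^1 ↦ -2·X^1·Y^1·Z^0.
  monomial -2·x^1·y^0 ↦ -2·X^1·Y^0·Z^1.
  monomial 1·x^0·y^2 ↦ 1·X^0·Y^2·Z^0.
  monomial -1·x^0·y^1 ↦ -1·X^0·Y^1·Z^1.
Collecting: F(X, Y, Z) = -X**2 - 2*X*Y - 2*X*Z + Y**2 - Y*Z.


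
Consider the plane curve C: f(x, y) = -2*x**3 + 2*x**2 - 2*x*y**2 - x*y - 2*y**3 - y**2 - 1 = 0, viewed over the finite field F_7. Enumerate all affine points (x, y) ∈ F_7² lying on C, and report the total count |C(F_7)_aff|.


Affine F_7-points: {(0, 2), (0, 6), (1, 1), (2, 2), (3, 1), (4, 1), (4, 4), (5, 4), (6, 2), (6, 4), (6, 5)}; count = 11.

For each of the 49 pairs (x, y) ∈ F_7², evaluate f(x, y) mod 7. Record the zeros.
  x = 0: [0↦6, 1↦3, 2↦0, 3↦6, 4↦2, 5↦4, 6↦0]  zeros at y ∈ {2, 6}
  x = 1: [0↦6, 1↦0, 2↦4, 3↦6, 4↦1, 5↦5, 6↦6]  zeros at y ∈ {1}
  x = 2: [0↦5, 1↦3, 2↦0, 3↦5, 4↦6, 5↦5, 6↦4]  zeros at y ∈ {2}
  x = 3: [0↦5, 1↦0, 2↦4, 3↦5, 4↦5, 5↦6, 6↦3]  zeros at y ∈ {1}
  x = 4: [0↦1, 1↦0, 2↦4, 3↦1, 4↦0, 5↦3, 6↦5]  zeros at y ∈ {1, 4}
  x = 5: [0↦2, 1↦5, 2↦2, 3↦2, 4↦0, 5↦5, 6↦5]  zeros at y ∈ {4}
  x = 6: [0↦3, 1↦3, 2↦0, 3↦3, 4↦0, 5↦0, 6↦5]  zeros at y ∈ {2, 4, 5}
Collecting zeros: affine points = {(0, 2), (0, 6), (1, 1), (2, 2), (3, 1), (4, 1), (4, 4), (5, 4), (6, 2), (6, 4), (6, 5)}.
Total count |C(F_7)_aff| = 11.


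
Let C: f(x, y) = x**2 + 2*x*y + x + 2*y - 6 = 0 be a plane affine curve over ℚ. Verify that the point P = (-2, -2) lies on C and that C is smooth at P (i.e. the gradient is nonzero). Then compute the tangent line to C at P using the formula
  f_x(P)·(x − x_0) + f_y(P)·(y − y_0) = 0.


Tangent line at P: -7*x - 2*y - 18 = 0.

Step 1: f(-2, -2) = 0, so P lies on C.
Step 2: partial derivatives
  f_x(x, y) = 2*x + 2*y + 1, f_y(x, y) = 2*x + 2.
  f_x(P) = -7, f_y(P) = -2 (gradient nonzero, so P is smooth).
Step 3: tangent line at P: -7·(x − -2) + -2·(y − -2) = 0.
Expanding: -7*x - 2*y - 18 = 0.


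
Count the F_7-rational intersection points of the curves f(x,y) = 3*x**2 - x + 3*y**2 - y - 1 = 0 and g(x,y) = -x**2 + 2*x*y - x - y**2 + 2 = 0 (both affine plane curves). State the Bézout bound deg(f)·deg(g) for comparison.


Common zeros: ∅; count = 0; Bézout bound = 4.

deg(f) = 2, deg(g) = 2, so Bézout bound = 4.
Scan x ∈ F_7. For each x, list the y ∈ F_7 with f(x, y) ≡ 0 and those with g(x, y) ≡ 0 (mod 7); the common zeros in that column are the intersection.
  x = 0: f ≡ 0 at y ∈ ∅; g ≡ 0 at y ∈ {3, 4}; common: ∅.
  x = 1: f ≡ 0 at y ∈ ∅; g ≡ 0 at y ∈ {0, 2}; common: ∅.
  x = 2: f ≡ 0 at y ∈ ∅; g ≡ 0 at y ∈ {2}; common: ∅.
  x = 3: f ≡ 0 at y ∈ ∅; g ≡ 0 at y ∈ ∅; common: ∅.
  x = 4: f ≡ 0 at y ∈ ∅; g ≡ 0 at y ∈ ∅; common: ∅.
  x = 5: f ≡ 0 at y ∈ ∅; g ≡ 0 at y ∈ {0, 3}; common: ∅.
  x = 6: f ≡ 0 at y ∈ {6}; g ≡ 0 at y ∈ ∅; common: ∅.
Collecting: common zeros = ∅, so the count is 0.
Comparison with the Bézout bound: 0 ≤ 4 = deg(f)·deg(g), as expected for curves with no common component (the affine F_7-count falls short of the bound because intersections may lie at infinity, over extension fields, or carry multiplicity).
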